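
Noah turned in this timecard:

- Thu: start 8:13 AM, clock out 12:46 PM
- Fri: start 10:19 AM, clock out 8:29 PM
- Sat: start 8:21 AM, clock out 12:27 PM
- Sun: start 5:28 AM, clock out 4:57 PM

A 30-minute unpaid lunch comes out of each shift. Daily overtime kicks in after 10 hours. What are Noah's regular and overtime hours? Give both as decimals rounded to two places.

Regular 27.32 hours, overtime 0.98 hours

Thu: 8:13 AM–12:46 PM = 4 h 33 min; less 30 min break → 4 h 3 min
Fri: 10:19 AM–8:29 PM = 10 h 10 min; less 30 min break → 9 h 40 min
Sat: 8:21 AM–12:27 PM = 4 h 6 min; less 30 min break → 3 h 36 min
Sun: 5:28 AM–4:57 PM = 11 h 29 min; less 30 min break → 10 h 59 min
Thu reg 4 h 3 min / OT 0 h 0 min; Fri reg 9 h 40 min / OT 0 h 0 min; Sat reg 3 h 36 min / OT 0 h 0 min; Sun reg 10 h 0 min / OT 0 h 59 min.
Totals: regular 27 h 19 min, overtime 0 h 59 min.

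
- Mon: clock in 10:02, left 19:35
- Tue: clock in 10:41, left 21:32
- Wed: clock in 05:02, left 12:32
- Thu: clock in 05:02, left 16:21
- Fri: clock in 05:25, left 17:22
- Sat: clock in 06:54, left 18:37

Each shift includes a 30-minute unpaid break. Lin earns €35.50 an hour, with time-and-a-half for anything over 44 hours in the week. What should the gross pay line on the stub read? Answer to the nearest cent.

Mon: 10:02–19:35 = 9 h 33 min; less 30 min break → 9 h 3 min
Tue: 10:41–21:32 = 10 h 51 min; less 30 min break → 10 h 21 min
Wed: 05:02–12:32 = 7 h 30 min; less 30 min break → 7 h 0 min
Thu: 05:02–16:21 = 11 h 19 min; less 30 min break → 10 h 49 min
Fri: 05:25–17:22 = 11 h 57 min; less 30 min break → 11 h 27 min
Sat: 06:54–18:37 = 11 h 43 min; less 30 min break → 11 h 13 min
Total worked: 59 h 53 min = 3593 min.
Regular 44 h 0 min = 2640 min at €35.50/h; overtime 15 h 53 min = 953 min at €53.25/h.
Pay = (2640 × €35.50 + 953 × €53.25) ÷ 60 = €2407.79.

€2407.79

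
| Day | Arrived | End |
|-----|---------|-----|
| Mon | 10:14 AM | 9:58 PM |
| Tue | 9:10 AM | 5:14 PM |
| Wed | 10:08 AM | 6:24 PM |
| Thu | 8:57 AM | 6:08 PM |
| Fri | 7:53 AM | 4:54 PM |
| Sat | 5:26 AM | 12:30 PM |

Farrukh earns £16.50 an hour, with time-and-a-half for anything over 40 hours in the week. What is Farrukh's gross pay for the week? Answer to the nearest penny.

£990.00

Mon: 10:14 AM–9:58 PM = 11 h 44 min
Tue: 9:10 AM–5:14 PM = 8 h 4 min
Wed: 10:08 AM–6:24 PM = 8 h 16 min
Thu: 8:57 AM–6:08 PM = 9 h 11 min
Fri: 7:53 AM–4:54 PM = 9 h 1 min
Sat: 5:26 AM–12:30 PM = 7 h 4 min
Total worked: 53 h 20 min = 3200 min.
Regular 40 h 0 min = 2400 min at £16.50/h; overtime 13 h 20 min = 800 min at £24.75/h.
Pay = (2400 × £16.50 + 800 × £24.75) ÷ 60 = £990.00.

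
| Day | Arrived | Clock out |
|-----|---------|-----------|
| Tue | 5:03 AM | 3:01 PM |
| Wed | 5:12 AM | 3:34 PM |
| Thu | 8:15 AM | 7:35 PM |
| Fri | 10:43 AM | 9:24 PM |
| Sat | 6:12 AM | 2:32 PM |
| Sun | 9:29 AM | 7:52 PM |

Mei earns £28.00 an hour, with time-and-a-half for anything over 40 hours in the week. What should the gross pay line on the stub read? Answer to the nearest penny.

£2004.80

Tue: 5:03 AM–3:01 PM = 9 h 58 min
Wed: 5:12 AM–3:34 PM = 10 h 22 min
Thu: 8:15 AM–7:35 PM = 11 h 20 min
Fri: 10:43 AM–9:24 PM = 10 h 41 min
Sat: 6:12 AM–2:32 PM = 8 h 20 min
Sun: 9:29 AM–7:52 PM = 10 h 23 min
Total worked: 61 h 4 min = 3664 min.
Regular 40 h 0 min = 2400 min at £28.00/h; overtime 21 h 4 min = 1264 min at £42.00/h.
Pay = (2400 × £28.00 + 1264 × £42.00) ÷ 60 = £2004.80.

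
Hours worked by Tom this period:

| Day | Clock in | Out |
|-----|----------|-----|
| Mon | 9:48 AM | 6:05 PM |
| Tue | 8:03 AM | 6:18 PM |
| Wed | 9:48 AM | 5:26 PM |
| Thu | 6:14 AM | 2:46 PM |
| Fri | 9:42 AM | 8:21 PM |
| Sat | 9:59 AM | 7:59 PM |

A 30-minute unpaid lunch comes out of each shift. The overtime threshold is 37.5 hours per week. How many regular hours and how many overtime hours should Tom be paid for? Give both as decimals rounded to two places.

Regular 37.50 hours, overtime 14.85 hours

Mon: 9:48 AM–6:05 PM = 8 h 17 min; less 30 min break → 7 h 47 min
Tue: 8:03 AM–6:18 PM = 10 h 15 min; less 30 min break → 9 h 45 min
Wed: 9:48 AM–5:26 PM = 7 h 38 min; less 30 min break → 7 h 8 min
Thu: 6:14 AM–2:46 PM = 8 h 32 min; less 30 min break → 8 h 2 min
Fri: 9:42 AM–8:21 PM = 10 h 39 min; less 30 min break → 10 h 9 min
Sat: 9:59 AM–7:59 PM = 10 h 0 min; less 30 min break → 9 h 30 min
Total worked: 52 h 21 min = 52.35 h.
Threshold 37.5 h → overtime 14 h 51 min, regular 37 h 30 min.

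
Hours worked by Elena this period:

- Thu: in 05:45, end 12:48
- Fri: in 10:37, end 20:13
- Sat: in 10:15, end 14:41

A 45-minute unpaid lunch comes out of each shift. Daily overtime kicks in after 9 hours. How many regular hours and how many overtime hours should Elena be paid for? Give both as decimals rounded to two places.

Regular 18.83 hours, overtime 0.00 hours

Thu: 05:45–12:48 = 7 h 3 min; less 45 min break → 6 h 18 min
Fri: 10:37–20:13 = 9 h 36 min; less 45 min break → 8 h 51 min
Sat: 10:15–14:41 = 4 h 26 min; less 45 min break → 3 h 41 min
Thu reg 6 h 18 min / OT 0 h 0 min; Fri reg 8 h 51 min / OT 0 h 0 min; Sat reg 3 h 41 min / OT 0 h 0 min.
Totals: regular 18 h 50 min, overtime 0 h 0 min.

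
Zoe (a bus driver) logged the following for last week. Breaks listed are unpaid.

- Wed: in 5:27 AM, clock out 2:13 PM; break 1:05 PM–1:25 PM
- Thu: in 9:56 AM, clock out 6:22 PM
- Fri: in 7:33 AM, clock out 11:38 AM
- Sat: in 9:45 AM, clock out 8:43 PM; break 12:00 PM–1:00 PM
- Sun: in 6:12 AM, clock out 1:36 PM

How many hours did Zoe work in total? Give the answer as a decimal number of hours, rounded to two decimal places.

38.32 hours

Wed: 5:27 AM–2:13 PM = 8 h 46 min; less 20 min break → 8 h 26 min
Thu: 9:56 AM–6:22 PM = 8 h 26 min
Fri: 7:33 AM–11:38 AM = 4 h 5 min
Sat: 9:45 AM–8:43 PM = 10 h 58 min; less 60 min break → 9 h 58 min
Sun: 6:12 AM–1:36 PM = 7 h 24 min
Total: 8 h 26 min + 8 h 26 min + 4 h 5 min + 9 h 58 min + 7 h 24 min = 38 h 19 min.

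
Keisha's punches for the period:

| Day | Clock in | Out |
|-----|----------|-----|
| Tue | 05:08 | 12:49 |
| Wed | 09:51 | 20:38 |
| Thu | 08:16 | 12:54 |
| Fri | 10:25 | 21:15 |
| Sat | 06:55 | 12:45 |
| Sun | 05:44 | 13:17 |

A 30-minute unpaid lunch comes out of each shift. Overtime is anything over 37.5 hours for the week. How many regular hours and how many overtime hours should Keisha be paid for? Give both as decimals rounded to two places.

Regular 37.50 hours, overtime 6.82 hours

Tue: 05:08–12:49 = 7 h 41 min; less 30 min break → 7 h 11 min
Wed: 09:51–20:38 = 10 h 47 min; less 30 min break → 10 h 17 min
Thu: 08:16–12:54 = 4 h 38 min; less 30 min break → 4 h 8 min
Fri: 10:25–21:15 = 10 h 50 min; less 30 min break → 10 h 20 min
Sat: 06:55–12:45 = 5 h 50 min; less 30 min break → 5 h 20 min
Sun: 05:44–13:17 = 7 h 33 min; less 30 min break → 7 h 3 min
Total worked: 44 h 19 min = 44.32 h.
Threshold 37.5 h → overtime 6 h 49 min, regular 37 h 30 min.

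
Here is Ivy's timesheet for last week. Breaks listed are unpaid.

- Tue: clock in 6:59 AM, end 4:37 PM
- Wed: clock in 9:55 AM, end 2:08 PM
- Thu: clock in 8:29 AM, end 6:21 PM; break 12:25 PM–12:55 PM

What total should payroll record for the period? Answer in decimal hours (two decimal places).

Tue: 6:59 AM–4:37 PM = 9 h 38 min
Wed: 9:55 AM–2:08 PM = 4 h 13 min
Thu: 8:29 AM–6:21 PM = 9 h 52 min; less 30 min break → 9 h 22 min
Total: 9 h 38 min + 4 h 13 min + 9 h 22 min = 23 h 13 min.

23.22 hours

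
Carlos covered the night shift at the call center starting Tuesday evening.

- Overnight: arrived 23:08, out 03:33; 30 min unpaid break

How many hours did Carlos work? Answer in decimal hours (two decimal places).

3.92 hours

Overnight: 23:08 → midnight = 0 h 52 min; midnight → 03:33 = 3 h 33 min; span 4 h 25 min; less 30 min break → 3 h 55 min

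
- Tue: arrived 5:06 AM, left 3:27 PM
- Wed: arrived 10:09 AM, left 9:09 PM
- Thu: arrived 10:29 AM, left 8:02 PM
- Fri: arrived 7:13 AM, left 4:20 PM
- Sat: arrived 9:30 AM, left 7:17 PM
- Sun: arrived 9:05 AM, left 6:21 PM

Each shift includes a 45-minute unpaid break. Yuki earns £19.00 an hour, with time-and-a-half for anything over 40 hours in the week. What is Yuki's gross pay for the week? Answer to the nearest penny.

£1175.15

Tue: 5:06 AM–3:27 PM = 10 h 21 min; less 45 min break → 9 h 36 min
Wed: 10:09 AM–9:09 PM = 11 h 0 min; less 45 min break → 10 h 15 min
Thu: 10:29 AM–8:02 PM = 9 h 33 min; less 45 min break → 8 h 48 min
Fri: 7:13 AM–4:20 PM = 9 h 7 min; less 45 min break → 8 h 22 min
Sat: 9:30 AM–7:17 PM = 9 h 47 min; less 45 min break → 9 h 2 min
Sun: 9:05 AM–6:21 PM = 9 h 16 min; less 45 min break → 8 h 31 min
Total worked: 54 h 34 min = 3274 min.
Regular 40 h 0 min = 2400 min at £19.00/h; overtime 14 h 34 min = 874 min at £28.50/h.
Pay = (2400 × £19.00 + 874 × £28.50) ÷ 60 = £1175.15.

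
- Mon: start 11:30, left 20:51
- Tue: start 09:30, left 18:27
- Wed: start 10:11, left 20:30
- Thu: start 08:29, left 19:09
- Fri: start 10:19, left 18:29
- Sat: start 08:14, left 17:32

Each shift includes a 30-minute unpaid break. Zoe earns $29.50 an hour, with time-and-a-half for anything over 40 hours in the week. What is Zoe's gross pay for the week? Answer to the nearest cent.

$1788.44

Mon: 11:30–20:51 = 9 h 21 min; less 30 min break → 8 h 51 min
Tue: 09:30–18:27 = 8 h 57 min; less 30 min break → 8 h 27 min
Wed: 10:11–20:30 = 10 h 19 min; less 30 min break → 9 h 49 min
Thu: 08:29–19:09 = 10 h 40 min; less 30 min break → 10 h 10 min
Fri: 10:19–18:29 = 8 h 10 min; less 30 min break → 7 h 40 min
Sat: 08:14–17:32 = 9 h 18 min; less 30 min break → 8 h 48 min
Total worked: 53 h 45 min = 3225 min.
Regular 40 h 0 min = 2400 min at $29.50/h; overtime 13 h 45 min = 825 min at $44.25/h.
Pay = (2400 × $29.50 + 825 × $44.25) ÷ 60 = $1788.44.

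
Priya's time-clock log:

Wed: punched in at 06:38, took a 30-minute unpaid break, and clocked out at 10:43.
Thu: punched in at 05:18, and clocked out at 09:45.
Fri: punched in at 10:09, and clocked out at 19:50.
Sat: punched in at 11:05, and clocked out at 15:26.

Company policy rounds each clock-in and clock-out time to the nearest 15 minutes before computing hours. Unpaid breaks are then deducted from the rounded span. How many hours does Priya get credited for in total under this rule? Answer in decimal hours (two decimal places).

Wed: in 06:38→06:45, out 10:43→10:45; 4 h 0 min − 30 min = 3 h 30 min
Thu: in 05:18→05:15, out 09:45→09:45; 4 h 30 min
Fri: in 10:09→10:15, out 19:50→19:45; 9 h 30 min
Sat: in 11:05→11:00, out 15:26→15:30; 4 h 30 min
Total credited: 22 h 0 min.

22.00 hours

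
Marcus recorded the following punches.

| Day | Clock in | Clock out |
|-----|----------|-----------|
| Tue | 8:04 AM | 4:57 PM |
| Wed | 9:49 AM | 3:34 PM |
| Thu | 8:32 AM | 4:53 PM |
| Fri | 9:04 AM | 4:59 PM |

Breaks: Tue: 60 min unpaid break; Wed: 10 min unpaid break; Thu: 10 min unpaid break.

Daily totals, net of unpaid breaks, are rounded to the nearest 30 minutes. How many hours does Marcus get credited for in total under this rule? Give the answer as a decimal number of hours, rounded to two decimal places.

29.50 hours

Tue: 8:04 AM–4:57 PM = 8 h 53 min − 60 min = 7 h 53 min → rounds to 8 h 0 min
Wed: 9:49 AM–3:34 PM = 5 h 45 min − 10 min = 5 h 35 min → rounds to 5 h 30 min
Thu: 8:32 AM–4:53 PM = 8 h 21 min − 10 min = 8 h 11 min → rounds to 8 h 0 min
Fri: 9:04 AM–4:59 PM = 7 h 55 min → rounds to 8 h 0 min
Total credited: 29 h 30 min.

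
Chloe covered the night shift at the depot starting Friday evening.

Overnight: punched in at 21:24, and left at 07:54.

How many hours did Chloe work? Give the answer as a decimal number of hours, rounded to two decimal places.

Overnight: 21:24 → midnight = 2 h 36 min; midnight → 07:54 = 7 h 54 min; span 10 h 30 min

10.50 hours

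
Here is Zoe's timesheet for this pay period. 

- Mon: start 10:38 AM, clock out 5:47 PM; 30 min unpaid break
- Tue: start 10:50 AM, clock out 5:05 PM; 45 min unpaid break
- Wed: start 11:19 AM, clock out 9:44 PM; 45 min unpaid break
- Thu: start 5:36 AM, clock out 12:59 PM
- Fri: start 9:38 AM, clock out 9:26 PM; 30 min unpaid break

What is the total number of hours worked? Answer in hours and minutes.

Mon: 10:38 AM–5:47 PM = 7 h 9 min; less 30 min break → 6 h 39 min
Tue: 10:50 AM–5:05 PM = 6 h 15 min; less 45 min break → 5 h 30 min
Wed: 11:19 AM–9:44 PM = 10 h 25 min; less 45 min break → 9 h 40 min
Thu: 5:36 AM–12:59 PM = 7 h 23 min
Fri: 9:38 AM–9:26 PM = 11 h 48 min; less 30 min break → 11 h 18 min
Total: 6 h 39 min + 5 h 30 min + 9 h 40 min + 7 h 23 min + 11 h 18 min = 40 h 30 min.

40 h 30 min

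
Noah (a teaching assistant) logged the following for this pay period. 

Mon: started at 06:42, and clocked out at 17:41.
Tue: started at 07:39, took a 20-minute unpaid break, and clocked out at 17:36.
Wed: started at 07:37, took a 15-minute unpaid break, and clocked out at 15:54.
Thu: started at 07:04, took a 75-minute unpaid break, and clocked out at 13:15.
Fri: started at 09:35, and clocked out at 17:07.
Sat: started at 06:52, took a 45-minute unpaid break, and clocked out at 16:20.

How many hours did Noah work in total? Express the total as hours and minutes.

Mon: 06:42–17:41 = 10 h 59 min
Tue: 07:39–17:36 = 9 h 57 min; less 20 min break → 9 h 37 min
Wed: 07:37–15:54 = 8 h 17 min; less 15 min break → 8 h 2 min
Thu: 07:04–13:15 = 6 h 11 min; less 75 min break → 4 h 56 min
Fri: 09:35–17:07 = 7 h 32 min
Sat: 06:52–16:20 = 9 h 28 min; less 45 min break → 8 h 43 min
Total: 10 h 59 min + 9 h 37 min + 8 h 2 min + 4 h 56 min + 7 h 32 min + 8 h 43 min = 49 h 49 min.

49 h 49 min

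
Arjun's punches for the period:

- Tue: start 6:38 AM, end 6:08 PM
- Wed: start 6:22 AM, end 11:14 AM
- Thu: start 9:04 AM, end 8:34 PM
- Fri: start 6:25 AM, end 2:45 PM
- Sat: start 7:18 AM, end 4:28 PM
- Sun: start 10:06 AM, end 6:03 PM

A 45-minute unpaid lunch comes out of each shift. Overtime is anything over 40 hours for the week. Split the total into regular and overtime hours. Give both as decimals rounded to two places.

Regular 40.00 hours, overtime 8.82 hours

Tue: 6:38 AM–6:08 PM = 11 h 30 min; less 45 min break → 10 h 45 min
Wed: 6:22 AM–11:14 AM = 4 h 52 min; less 45 min break → 4 h 7 min
Thu: 9:04 AM–8:34 PM = 11 h 30 min; less 45 min break → 10 h 45 min
Fri: 6:25 AM–2:45 PM = 8 h 20 min; less 45 min break → 7 h 35 min
Sat: 7:18 AM–4:28 PM = 9 h 10 min; less 45 min break → 8 h 25 min
Sun: 10:06 AM–6:03 PM = 7 h 57 min; less 45 min break → 7 h 12 min
Total worked: 48 h 49 min = 48.82 h.
Threshold 40 h → overtime 8 h 49 min, regular 40 h 0 min.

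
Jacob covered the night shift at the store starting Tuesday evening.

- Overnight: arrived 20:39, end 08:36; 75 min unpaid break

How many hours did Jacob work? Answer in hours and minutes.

10 h 42 min

Overnight: 20:39 → midnight = 3 h 21 min; midnight → 08:36 = 8 h 36 min; span 11 h 57 min; less 75 min break → 10 h 42 min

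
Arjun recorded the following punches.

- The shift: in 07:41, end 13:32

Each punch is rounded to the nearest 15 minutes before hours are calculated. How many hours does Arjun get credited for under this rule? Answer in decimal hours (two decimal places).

5.75 hours

The shift: in 07:41→07:45, out 13:32→13:30; 5 h 45 min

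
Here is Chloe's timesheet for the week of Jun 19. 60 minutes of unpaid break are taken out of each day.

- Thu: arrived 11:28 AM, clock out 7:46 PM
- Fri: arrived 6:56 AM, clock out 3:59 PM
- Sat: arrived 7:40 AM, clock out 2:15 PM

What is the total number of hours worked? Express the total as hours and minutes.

20 h 56 min

Thu: 11:28 AM–7:46 PM = 8 h 18 min; less 60 min break → 7 h 18 min
Fri: 6:56 AM–3:59 PM = 9 h 3 min; less 60 min break → 8 h 3 min
Sat: 7:40 AM–2:15 PM = 6 h 35 min; less 60 min break → 5 h 35 min
Total: 7 h 18 min + 8 h 3 min + 5 h 35 min = 20 h 56 min.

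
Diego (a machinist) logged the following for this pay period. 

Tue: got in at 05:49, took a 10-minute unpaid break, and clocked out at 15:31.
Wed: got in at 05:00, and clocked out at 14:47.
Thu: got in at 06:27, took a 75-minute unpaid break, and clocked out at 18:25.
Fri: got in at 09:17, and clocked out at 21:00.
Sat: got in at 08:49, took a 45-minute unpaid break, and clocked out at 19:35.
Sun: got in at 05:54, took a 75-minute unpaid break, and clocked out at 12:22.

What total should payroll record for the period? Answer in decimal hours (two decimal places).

56.98 hours

Tue: 05:49–15:31 = 9 h 42 min; less 10 min break → 9 h 32 min
Wed: 05:00–14:47 = 9 h 47 min
Thu: 06:27–18:25 = 11 h 58 min; less 75 min break → 10 h 43 min
Fri: 09:17–21:00 = 11 h 43 min
Sat: 08:49–19:35 = 10 h 46 min; less 45 min break → 10 h 1 min
Sun: 05:54–12:22 = 6 h 28 min; less 75 min break → 5 h 13 min
Total: 9 h 32 min + 9 h 47 min + 10 h 43 min + 11 h 43 min + 10 h 1 min + 5 h 13 min = 56 h 59 min.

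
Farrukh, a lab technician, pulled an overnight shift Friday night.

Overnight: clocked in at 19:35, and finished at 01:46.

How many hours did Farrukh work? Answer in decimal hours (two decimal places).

6.18 hours

Overnight: 19:35 → midnight = 4 h 25 min; midnight → 01:46 = 1 h 46 min; span 6 h 11 min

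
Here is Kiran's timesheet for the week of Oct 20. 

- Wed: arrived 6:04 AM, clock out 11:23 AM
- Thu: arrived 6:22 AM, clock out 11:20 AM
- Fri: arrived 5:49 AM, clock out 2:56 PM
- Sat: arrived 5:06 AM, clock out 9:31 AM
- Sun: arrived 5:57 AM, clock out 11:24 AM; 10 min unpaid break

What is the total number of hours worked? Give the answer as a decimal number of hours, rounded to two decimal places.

Wed: 6:04 AM–11:23 AM = 5 h 19 min
Thu: 6:22 AM–11:20 AM = 4 h 58 min
Fri: 5:49 AM–2:56 PM = 9 h 7 min
Sat: 5:06 AM–9:31 AM = 4 h 25 min
Sun: 5:57 AM–11:24 AM = 5 h 27 min; less 10 min break → 5 h 17 min
Total: 5 h 19 min + 4 h 58 min + 9 h 7 min + 4 h 25 min + 5 h 17 min = 29 h 6 min.

29.10 hours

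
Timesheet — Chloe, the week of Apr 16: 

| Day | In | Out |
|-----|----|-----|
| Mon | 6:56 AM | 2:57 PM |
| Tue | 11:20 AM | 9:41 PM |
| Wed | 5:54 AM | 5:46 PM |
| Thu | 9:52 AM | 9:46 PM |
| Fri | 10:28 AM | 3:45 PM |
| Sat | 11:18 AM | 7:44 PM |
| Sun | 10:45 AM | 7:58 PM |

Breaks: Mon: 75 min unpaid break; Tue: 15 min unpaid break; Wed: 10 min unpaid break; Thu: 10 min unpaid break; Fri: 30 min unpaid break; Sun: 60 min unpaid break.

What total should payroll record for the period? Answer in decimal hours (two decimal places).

61.73 hours

Mon: 6:56 AM–2:57 PM = 8 h 1 min; less 75 min break → 6 h 46 min
Tue: 11:20 AM–9:41 PM = 10 h 21 min; less 15 min break → 10 h 6 min
Wed: 5:54 AM–5:46 PM = 11 h 52 min; less 10 min break → 11 h 42 min
Thu: 9:52 AM–9:46 PM = 11 h 54 min; less 10 min break → 11 h 44 min
Fri: 10:28 AM–3:45 PM = 5 h 17 min; less 30 min break → 4 h 47 min
Sat: 11:18 AM–7:44 PM = 8 h 26 min
Sun: 10:45 AM–7:58 PM = 9 h 13 min; less 60 min break → 8 h 13 min
Total: 6 h 46 min + 10 h 6 min + 11 h 42 min + 11 h 44 min + 4 h 47 min + 8 h 26 min + 8 h 13 min = 61 h 44 min.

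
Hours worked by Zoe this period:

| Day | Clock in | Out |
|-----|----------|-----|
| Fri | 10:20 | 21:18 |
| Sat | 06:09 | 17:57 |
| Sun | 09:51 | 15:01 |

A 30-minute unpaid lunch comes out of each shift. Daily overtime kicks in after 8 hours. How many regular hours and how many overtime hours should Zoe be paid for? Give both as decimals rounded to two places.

Fri: 10:20–21:18 = 10 h 58 min; less 30 min break → 10 h 28 min
Sat: 06:09–17:57 = 11 h 48 min; less 30 min break → 11 h 18 min
Sun: 09:51–15:01 = 5 h 10 min; less 30 min break → 4 h 40 min
Fri reg 8 h 0 min / OT 2 h 28 min; Sat reg 8 h 0 min / OT 3 h 18 min; Sun reg 4 h 40 min / OT 0 h 0 min.
Totals: regular 20 h 40 min, overtime 5 h 46 min.

Regular 20.67 hours, overtime 5.77 hours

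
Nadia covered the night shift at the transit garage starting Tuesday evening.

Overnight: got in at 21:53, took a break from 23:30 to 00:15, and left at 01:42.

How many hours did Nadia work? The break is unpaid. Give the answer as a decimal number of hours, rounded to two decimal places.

3.07 hours

Overnight: 21:53 → midnight = 2 h 7 min; midnight → 01:42 = 1 h 42 min; span 3 h 49 min; less 45 min break → 3 h 4 min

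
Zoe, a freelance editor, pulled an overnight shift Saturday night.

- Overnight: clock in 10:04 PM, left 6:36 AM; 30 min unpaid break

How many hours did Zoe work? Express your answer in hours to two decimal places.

Overnight: 10:04 PM → midnight = 1 h 56 min; midnight → 6:36 AM = 6 h 36 min; span 8 h 32 min; less 30 min break → 8 h 2 min

8.03 hours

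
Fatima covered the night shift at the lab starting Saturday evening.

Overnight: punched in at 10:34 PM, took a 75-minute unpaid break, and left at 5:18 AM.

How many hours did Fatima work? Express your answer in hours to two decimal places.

Overnight: 10:34 PM → midnight = 1 h 26 min; midnight → 5:18 AM = 5 h 18 min; span 6 h 44 min; less 75 min break → 5 h 29 min

5.48 hours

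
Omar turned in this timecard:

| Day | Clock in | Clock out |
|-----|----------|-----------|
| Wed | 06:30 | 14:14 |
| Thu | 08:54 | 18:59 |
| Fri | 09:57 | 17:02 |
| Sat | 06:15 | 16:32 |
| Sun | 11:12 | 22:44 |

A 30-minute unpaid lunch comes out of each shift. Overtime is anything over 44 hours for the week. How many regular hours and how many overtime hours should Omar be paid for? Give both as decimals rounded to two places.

Wed: 06:30–14:14 = 7 h 44 min; less 30 min break → 7 h 14 min
Thu: 08:54–18:59 = 10 h 5 min; less 30 min break → 9 h 35 min
Fri: 09:57–17:02 = 7 h 5 min; less 30 min break → 6 h 35 min
Sat: 06:15–16:32 = 10 h 17 min; less 30 min break → 9 h 47 min
Sun: 11:12–22:44 = 11 h 32 min; less 30 min break → 11 h 2 min
Total worked: 44 h 13 min = 44.22 h.
Threshold 44 h → overtime 0 h 13 min, regular 44 h 0 min.

Regular 44.00 hours, overtime 0.22 hours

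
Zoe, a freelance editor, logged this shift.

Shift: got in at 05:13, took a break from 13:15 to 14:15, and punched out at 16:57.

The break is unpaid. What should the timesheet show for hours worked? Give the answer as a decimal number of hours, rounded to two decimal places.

Shift: 05:13–16:57 = 11 h 44 min; less 60 min break → 10 h 44 min

10.73 hours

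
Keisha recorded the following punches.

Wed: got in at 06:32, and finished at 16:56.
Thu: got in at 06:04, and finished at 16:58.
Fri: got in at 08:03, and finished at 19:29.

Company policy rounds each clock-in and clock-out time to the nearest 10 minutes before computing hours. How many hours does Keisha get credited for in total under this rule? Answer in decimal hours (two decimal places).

33.00 hours

Wed: in 06:32→06:30, out 16:56→17:00; 10 h 30 min
Thu: in 06:04→06:00, out 16:58→17:00; 11 h 0 min
Fri: in 08:03→08:00, out 19:29→19:30; 11 h 30 min
Total credited: 33 h 0 min.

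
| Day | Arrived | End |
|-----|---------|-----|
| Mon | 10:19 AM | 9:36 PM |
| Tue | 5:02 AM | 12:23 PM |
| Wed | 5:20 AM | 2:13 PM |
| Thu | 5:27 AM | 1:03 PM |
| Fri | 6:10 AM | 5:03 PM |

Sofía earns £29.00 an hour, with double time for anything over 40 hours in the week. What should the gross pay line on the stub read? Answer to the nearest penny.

£1508.00

Mon: 10:19 AM–9:36 PM = 11 h 17 min
Tue: 5:02 AM–12:23 PM = 7 h 21 min
Wed: 5:20 AM–2:13 PM = 8 h 53 min
Thu: 5:27 AM–1:03 PM = 7 h 36 min
Fri: 6:10 AM–5:03 PM = 10 h 53 min
Total worked: 46 h 0 min = 2760 min.
Regular 40 h 0 min = 2400 min at £29.00/h; overtime 6 h 0 min = 360 min at £58.00/h.
Pay = (2400 × £29.00 + 360 × £58.00) ÷ 60 = £1508.00.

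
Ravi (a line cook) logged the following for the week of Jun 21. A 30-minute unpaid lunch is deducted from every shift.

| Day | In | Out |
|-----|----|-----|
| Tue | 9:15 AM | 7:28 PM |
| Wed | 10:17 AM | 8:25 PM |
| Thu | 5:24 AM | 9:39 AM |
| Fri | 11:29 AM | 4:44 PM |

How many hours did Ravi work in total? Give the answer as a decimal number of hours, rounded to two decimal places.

Tue: 9:15 AM–7:28 PM = 10 h 13 min; less 30 min break → 9 h 43 min
Wed: 10:17 AM–8:25 PM = 10 h 8 min; less 30 min break → 9 h 38 min
Thu: 5:24 AM–9:39 AM = 4 h 15 min; less 30 min break → 3 h 45 min
Fri: 11:29 AM–4:44 PM = 5 h 15 min; less 30 min break → 4 h 45 min
Total: 9 h 43 min + 9 h 38 min + 3 h 45 min + 4 h 45 min = 27 h 51 min.

27.85 hours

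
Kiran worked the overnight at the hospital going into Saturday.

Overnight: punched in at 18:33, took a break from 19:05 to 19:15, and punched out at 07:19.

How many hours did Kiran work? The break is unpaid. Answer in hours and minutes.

12 h 36 min

Overnight: 18:33 → midnight = 5 h 27 min; midnight → 07:19 = 7 h 19 min; span 12 h 46 min; less 10 min break → 12 h 36 min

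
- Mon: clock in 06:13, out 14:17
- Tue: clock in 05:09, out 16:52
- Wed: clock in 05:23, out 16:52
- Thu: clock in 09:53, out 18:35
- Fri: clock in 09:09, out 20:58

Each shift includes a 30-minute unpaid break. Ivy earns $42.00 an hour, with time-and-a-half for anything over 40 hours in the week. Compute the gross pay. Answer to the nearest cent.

$2264.85

Mon: 06:13–14:17 = 8 h 4 min; less 30 min break → 7 h 34 min
Tue: 05:09–16:52 = 11 h 43 min; less 30 min break → 11 h 13 min
Wed: 05:23–16:52 = 11 h 29 min; less 30 min break → 10 h 59 min
Thu: 09:53–18:35 = 8 h 42 min; less 30 min break → 8 h 12 min
Fri: 09:09–20:58 = 11 h 49 min; less 30 min break → 11 h 19 min
Total worked: 49 h 17 min = 2957 min.
Regular 40 h 0 min = 2400 min at $42.00/h; overtime 9 h 17 min = 557 min at $63.00/h.
Pay = (2400 × $42.00 + 557 × $63.00) ÷ 60 = $2264.85.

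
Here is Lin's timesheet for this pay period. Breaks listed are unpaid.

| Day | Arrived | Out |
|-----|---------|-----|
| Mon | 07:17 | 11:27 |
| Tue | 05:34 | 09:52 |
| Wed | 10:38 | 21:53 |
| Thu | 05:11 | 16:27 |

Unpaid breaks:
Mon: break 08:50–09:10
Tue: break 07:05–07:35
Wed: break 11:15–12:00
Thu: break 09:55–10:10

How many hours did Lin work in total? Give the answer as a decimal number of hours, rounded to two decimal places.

29.15 hours

Mon: 07:17–11:27 = 4 h 10 min; less 20 min break → 3 h 50 min
Tue: 05:34–09:52 = 4 h 18 min; less 30 min break → 3 h 48 min
Wed: 10:38–21:53 = 11 h 15 min; less 45 min break → 10 h 30 min
Thu: 05:11–16:27 = 11 h 16 min; less 15 min break → 11 h 1 min
Total: 3 h 50 min + 3 h 48 min + 10 h 30 min + 11 h 1 min = 29 h 9 min.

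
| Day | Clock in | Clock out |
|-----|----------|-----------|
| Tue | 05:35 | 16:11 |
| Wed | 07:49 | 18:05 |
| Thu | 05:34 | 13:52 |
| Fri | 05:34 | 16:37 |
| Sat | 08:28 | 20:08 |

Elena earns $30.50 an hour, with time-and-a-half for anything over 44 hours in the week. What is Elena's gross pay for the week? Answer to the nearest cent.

Tue: 05:35–16:11 = 10 h 36 min
Wed: 07:49–18:05 = 10 h 16 min
Thu: 05:34–13:52 = 8 h 18 min
Fri: 05:34–16:37 = 11 h 3 min
Sat: 08:28–20:08 = 11 h 40 min
Total worked: 51 h 53 min = 3113 min.
Regular 44 h 0 min = 2640 min at $30.50/h; overtime 7 h 53 min = 473 min at $45.75/h.
Pay = (2640 × $30.50 + 473 × $45.75) ÷ 60 = $1702.66.

$1702.66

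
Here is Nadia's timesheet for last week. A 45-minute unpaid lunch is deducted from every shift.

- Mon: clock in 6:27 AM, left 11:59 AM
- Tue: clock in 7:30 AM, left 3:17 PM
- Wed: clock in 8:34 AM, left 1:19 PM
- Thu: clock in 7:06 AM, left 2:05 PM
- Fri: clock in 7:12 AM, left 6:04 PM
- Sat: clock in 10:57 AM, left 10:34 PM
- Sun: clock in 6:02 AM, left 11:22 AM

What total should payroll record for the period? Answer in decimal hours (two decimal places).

Mon: 6:27 AM–11:59 AM = 5 h 32 min; less 45 min break → 4 h 47 min
Tue: 7:30 AM–3:17 PM = 7 h 47 min; less 45 min break → 7 h 2 min
Wed: 8:34 AM–1:19 PM = 4 h 45 min; less 45 min break → 4 h 0 min
Thu: 7:06 AM–2:05 PM = 6 h 59 min; less 45 min break → 6 h 14 min
Fri: 7:12 AM–6:04 PM = 10 h 52 min; less 45 min break → 10 h 7 min
Sat: 10:57 AM–10:34 PM = 11 h 37 min; less 45 min break → 10 h 52 min
Sun: 6:02 AM–11:22 AM = 5 h 20 min; less 45 min break → 4 h 35 min
Total: 4 h 47 min + 7 h 2 min + 4 h 0 min + 6 h 14 min + 10 h 7 min + 10 h 52 min + 4 h 35 min = 47 h 37 min.

47.62 hours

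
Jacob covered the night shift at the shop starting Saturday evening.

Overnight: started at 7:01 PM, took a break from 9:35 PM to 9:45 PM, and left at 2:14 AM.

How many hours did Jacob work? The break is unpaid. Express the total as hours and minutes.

7 h 3 min

Overnight: 7:01 PM → midnight = 4 h 59 min; midnight → 2:14 AM = 2 h 14 min; span 7 h 13 min; less 10 min break → 7 h 3 min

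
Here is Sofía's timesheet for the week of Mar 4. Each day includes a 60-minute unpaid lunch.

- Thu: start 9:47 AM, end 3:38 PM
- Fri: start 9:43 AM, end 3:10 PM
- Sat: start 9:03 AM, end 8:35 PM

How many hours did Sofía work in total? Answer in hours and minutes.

19 h 50 min

Thu: 9:47 AM–3:38 PM = 5 h 51 min; less 60 min break → 4 h 51 min
Fri: 9:43 AM–3:10 PM = 5 h 27 min; less 60 min break → 4 h 27 min
Sat: 9:03 AM–8:35 PM = 11 h 32 min; less 60 min break → 10 h 32 min
Total: 4 h 51 min + 4 h 27 min + 10 h 32 min = 19 h 50 min.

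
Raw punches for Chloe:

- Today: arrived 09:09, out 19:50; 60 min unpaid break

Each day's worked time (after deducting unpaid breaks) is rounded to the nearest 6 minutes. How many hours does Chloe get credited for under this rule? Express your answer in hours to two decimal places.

Today: 09:09–19:50 = 10 h 41 min − 60 min = 9 h 41 min → rounds to 9 h 42 min

9.70 hours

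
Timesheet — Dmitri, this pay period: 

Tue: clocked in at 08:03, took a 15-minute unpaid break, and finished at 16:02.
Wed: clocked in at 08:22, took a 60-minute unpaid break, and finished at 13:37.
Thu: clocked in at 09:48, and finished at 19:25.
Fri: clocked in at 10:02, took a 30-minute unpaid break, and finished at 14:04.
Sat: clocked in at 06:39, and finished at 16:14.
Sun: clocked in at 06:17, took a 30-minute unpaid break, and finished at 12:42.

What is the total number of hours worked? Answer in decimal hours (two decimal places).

40.63 hours

Tue: 08:03–16:02 = 7 h 59 min; less 15 min break → 7 h 44 min
Wed: 08:22–13:37 = 5 h 15 min; less 60 min break → 4 h 15 min
Thu: 09:48–19:25 = 9 h 37 min
Fri: 10:02–14:04 = 4 h 2 min; less 30 min break → 3 h 32 min
Sat: 06:39–16:14 = 9 h 35 min
Sun: 06:17–12:42 = 6 h 25 min; less 30 min break → 5 h 55 min
Total: 7 h 44 min + 4 h 15 min + 9 h 37 min + 3 h 32 min + 9 h 35 min + 5 h 55 min = 40 h 38 min.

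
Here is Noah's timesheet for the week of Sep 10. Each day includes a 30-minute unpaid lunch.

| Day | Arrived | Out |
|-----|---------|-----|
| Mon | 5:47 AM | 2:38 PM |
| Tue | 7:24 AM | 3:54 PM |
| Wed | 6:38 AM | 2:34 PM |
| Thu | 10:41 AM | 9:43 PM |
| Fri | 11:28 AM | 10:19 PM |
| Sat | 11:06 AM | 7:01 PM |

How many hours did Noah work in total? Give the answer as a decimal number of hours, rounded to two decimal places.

Mon: 5:47 AM–2:38 PM = 8 h 51 min; less 30 min break → 8 h 21 min
Tue: 7:24 AM–3:54 PM = 8 h 30 min; less 30 min break → 8 h 0 min
Wed: 6:38 AM–2:34 PM = 7 h 56 min; less 30 min break → 7 h 26 min
Thu: 10:41 AM–9:43 PM = 11 h 2 min; less 30 min break → 10 h 32 min
Fri: 11:28 AM–10:19 PM = 10 h 51 min; less 30 min break → 10 h 21 min
Sat: 11:06 AM–7:01 PM = 7 h 55 min; less 30 min break → 7 h 25 min
Total: 8 h 21 min + 8 h 0 min + 7 h 26 min + 10 h 32 min + 10 h 21 min + 7 h 25 min = 52 h 5 min.

52.08 hours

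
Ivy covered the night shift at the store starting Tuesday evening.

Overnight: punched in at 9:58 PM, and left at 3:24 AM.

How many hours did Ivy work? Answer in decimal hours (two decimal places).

5.43 hours

Overnight: 9:58 PM → midnight = 2 h 2 min; midnight → 3:24 AM = 3 h 24 min; span 5 h 26 min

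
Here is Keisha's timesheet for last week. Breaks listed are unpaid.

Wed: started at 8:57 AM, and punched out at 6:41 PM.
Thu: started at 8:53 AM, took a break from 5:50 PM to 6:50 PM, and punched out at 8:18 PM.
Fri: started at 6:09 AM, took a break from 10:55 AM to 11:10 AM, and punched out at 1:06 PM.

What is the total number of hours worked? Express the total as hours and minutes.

26 h 51 min

Wed: 8:57 AM–6:41 PM = 9 h 44 min
Thu: 8:53 AM–8:18 PM = 11 h 25 min; less 60 min break → 10 h 25 min
Fri: 6:09 AM–1:06 PM = 6 h 57 min; less 15 min break → 6 h 42 min
Total: 9 h 44 min + 10 h 25 min + 6 h 42 min = 26 h 51 min.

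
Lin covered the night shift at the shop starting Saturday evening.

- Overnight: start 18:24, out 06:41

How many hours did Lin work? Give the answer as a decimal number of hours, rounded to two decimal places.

Overnight: 18:24 → midnight = 5 h 36 min; midnight → 06:41 = 6 h 41 min; span 12 h 17 min

12.28 hours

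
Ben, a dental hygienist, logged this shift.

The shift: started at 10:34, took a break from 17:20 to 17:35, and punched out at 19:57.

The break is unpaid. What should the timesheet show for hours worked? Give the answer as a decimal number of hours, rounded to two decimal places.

The shift: 10:34–19:57 = 9 h 23 min; less 15 min break → 9 h 8 min

9.13 hours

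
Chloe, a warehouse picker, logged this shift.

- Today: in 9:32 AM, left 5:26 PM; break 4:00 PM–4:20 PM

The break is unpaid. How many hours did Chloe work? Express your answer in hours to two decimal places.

Today: 9:32 AM–5:26 PM = 7 h 54 min; less 20 min break → 7 h 34 min

7.57 hours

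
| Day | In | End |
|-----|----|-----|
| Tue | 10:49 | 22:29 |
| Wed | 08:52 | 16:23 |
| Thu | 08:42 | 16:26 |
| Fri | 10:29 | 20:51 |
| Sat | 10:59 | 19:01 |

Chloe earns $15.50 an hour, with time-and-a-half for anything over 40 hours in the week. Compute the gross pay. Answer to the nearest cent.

Tue: 10:49–22:29 = 11 h 40 min
Wed: 08:52–16:23 = 7 h 31 min
Thu: 08:42–16:26 = 7 h 44 min
Fri: 10:29–20:51 = 10 h 22 min
Sat: 10:59–19:01 = 8 h 2 min
Total worked: 45 h 19 min = 2719 min.
Regular 40 h 0 min = 2400 min at $15.50/h; overtime 5 h 19 min = 319 min at $23.25/h.
Pay = (2400 × $15.50 + 319 × $23.25) ÷ 60 = $743.61.

$743.61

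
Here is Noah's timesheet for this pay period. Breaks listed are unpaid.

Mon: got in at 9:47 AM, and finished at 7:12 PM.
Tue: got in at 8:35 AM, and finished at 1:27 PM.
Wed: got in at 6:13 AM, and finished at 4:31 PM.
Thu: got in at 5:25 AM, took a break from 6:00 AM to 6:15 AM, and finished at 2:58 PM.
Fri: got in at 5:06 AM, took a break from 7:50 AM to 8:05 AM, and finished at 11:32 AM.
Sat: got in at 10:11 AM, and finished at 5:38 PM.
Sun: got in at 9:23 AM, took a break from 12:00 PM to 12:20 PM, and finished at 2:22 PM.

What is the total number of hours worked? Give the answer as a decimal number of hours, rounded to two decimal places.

Mon: 9:47 AM–7:12 PM = 9 h 25 min
Tue: 8:35 AM–1:27 PM = 4 h 52 min
Wed: 6:13 AM–4:31 PM = 10 h 18 min
Thu: 5:25 AM–2:58 PM = 9 h 33 min; less 15 min break → 9 h 18 min
Fri: 5:06 AM–11:32 AM = 6 h 26 min; less 15 min break → 6 h 11 min
Sat: 10:11 AM–5:38 PM = 7 h 27 min
Sun: 9:23 AM–2:22 PM = 4 h 59 min; less 20 min break → 4 h 39 min
Total: 9 h 25 min + 4 h 52 min + 10 h 18 min + 9 h 18 min + 6 h 11 min + 7 h 27 min + 4 h 39 min = 52 h 10 min.

52.17 hours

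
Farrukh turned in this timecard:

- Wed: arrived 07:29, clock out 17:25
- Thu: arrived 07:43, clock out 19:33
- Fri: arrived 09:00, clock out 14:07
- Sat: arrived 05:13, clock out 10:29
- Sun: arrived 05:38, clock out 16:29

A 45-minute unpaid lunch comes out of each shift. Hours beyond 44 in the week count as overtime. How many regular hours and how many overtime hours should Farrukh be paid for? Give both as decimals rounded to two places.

Regular 39.25 hours, overtime 0.00 hours

Wed: 07:29–17:25 = 9 h 56 min; less 45 min break → 9 h 11 min
Thu: 07:43–19:33 = 11 h 50 min; less 45 min break → 11 h 5 min
Fri: 09:00–14:07 = 5 h 7 min; less 45 min break → 4 h 22 min
Sat: 05:13–10:29 = 5 h 16 min; less 45 min break → 4 h 31 min
Sun: 05:38–16:29 = 10 h 51 min; less 45 min break → 10 h 6 min
Total worked: 39 h 15 min = 39.25 h.
Threshold 44 h → overtime 0 h 0 min, regular 39 h 15 min.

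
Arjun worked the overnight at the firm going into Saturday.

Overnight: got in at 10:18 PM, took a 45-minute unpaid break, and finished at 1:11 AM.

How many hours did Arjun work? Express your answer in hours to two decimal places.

2.13 hours

Overnight: 10:18 PM → midnight = 1 h 42 min; midnight → 1:11 AM = 1 h 11 min; span 2 h 53 min; less 45 min break → 2 h 8 min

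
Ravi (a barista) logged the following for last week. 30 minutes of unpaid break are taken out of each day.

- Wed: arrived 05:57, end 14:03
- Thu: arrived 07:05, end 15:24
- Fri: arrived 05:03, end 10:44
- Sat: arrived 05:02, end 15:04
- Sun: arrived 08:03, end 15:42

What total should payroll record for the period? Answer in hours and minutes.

Wed: 05:57–14:03 = 8 h 6 min; less 30 min break → 7 h 36 min
Thu: 07:05–15:24 = 8 h 19 min; less 30 min break → 7 h 49 min
Fri: 05:03–10:44 = 5 h 41 min; less 30 min break → 5 h 11 min
Sat: 05:02–15:04 = 10 h 2 min; less 30 min break → 9 h 32 min
Sun: 08:03–15:42 = 7 h 39 min; less 30 min break → 7 h 9 min
Total: 7 h 36 min + 7 h 49 min + 5 h 11 min + 9 h 32 min + 7 h 9 min = 37 h 17 min.

37 h 17 min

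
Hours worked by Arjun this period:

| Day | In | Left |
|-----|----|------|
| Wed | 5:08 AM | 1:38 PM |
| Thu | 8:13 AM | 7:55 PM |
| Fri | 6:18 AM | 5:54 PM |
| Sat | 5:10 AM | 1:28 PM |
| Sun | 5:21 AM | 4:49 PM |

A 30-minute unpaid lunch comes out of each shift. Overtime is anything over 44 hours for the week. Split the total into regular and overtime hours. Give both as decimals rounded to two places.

Regular 44.00 hours, overtime 5.07 hours

Wed: 5:08 AM–1:38 PM = 8 h 30 min; less 30 min break → 8 h 0 min
Thu: 8:13 AM–7:55 PM = 11 h 42 min; less 30 min break → 11 h 12 min
Fri: 6:18 AM–5:54 PM = 11 h 36 min; less 30 min break → 11 h 6 min
Sat: 5:10 AM–1:28 PM = 8 h 18 min; less 30 min break → 7 h 48 min
Sun: 5:21 AM–4:49 PM = 11 h 28 min; less 30 min break → 10 h 58 min
Total worked: 49 h 4 min = 49.07 h.
Threshold 44 h → overtime 5 h 4 min, regular 44 h 0 min.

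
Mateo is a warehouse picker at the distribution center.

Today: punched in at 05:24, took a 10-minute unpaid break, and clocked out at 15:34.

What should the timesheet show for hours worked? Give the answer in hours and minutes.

10 h 0 min

Today: 05:24–15:34 = 10 h 10 min; less 10 min break → 10 h 0 min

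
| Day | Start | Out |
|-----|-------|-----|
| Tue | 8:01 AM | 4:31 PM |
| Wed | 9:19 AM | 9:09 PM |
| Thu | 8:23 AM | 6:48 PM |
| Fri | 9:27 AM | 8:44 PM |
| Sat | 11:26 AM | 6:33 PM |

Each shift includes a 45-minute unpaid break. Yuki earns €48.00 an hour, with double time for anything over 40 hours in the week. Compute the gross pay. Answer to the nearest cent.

Tue: 8:01 AM–4:31 PM = 8 h 30 min; less 45 min break → 7 h 45 min
Wed: 9:19 AM–9:09 PM = 11 h 50 min; less 45 min break → 11 h 5 min
Thu: 8:23 AM–6:48 PM = 10 h 25 min; less 45 min break → 9 h 40 min
Fri: 9:27 AM–8:44 PM = 11 h 17 min; less 45 min break → 10 h 32 min
Sat: 11:26 AM–6:33 PM = 7 h 7 min; less 45 min break → 6 h 22 min
Total worked: 45 h 24 min = 2724 min.
Regular 40 h 0 min = 2400 min at €48.00/h; overtime 5 h 24 min = 324 min at €96.00/h.
Pay = (2400 × €48.00 + 324 × €96.00) ÷ 60 = €2438.40.

€2438.40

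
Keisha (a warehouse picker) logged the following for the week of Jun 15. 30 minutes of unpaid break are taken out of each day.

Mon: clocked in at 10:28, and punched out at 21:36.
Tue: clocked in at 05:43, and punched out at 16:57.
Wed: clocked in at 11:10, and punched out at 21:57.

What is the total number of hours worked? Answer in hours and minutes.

Mon: 10:28–21:36 = 11 h 8 min; less 30 min break → 10 h 38 min
Tue: 05:43–16:57 = 11 h 14 min; less 30 min break → 10 h 44 min
Wed: 11:10–21:57 = 10 h 47 min; less 30 min break → 10 h 17 min
Total: 10 h 38 min + 10 h 44 min + 10 h 17 min = 31 h 39 min.

31 h 39 min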